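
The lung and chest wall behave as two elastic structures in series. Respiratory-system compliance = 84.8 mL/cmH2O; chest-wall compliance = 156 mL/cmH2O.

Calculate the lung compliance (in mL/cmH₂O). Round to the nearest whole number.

186

1/CL = 1/Crs − 1/Ccw.
1/CL = 1/84.8 − 1/156 = 0.005382.
CL = 185.8 mL/cmH2O.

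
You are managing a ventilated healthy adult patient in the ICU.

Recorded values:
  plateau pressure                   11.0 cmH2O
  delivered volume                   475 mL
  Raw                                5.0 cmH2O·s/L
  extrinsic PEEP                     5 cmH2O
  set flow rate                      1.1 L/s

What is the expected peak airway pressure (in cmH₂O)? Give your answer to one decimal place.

PIP = Pplat + Raw × flow = 11.0 + 5.0 × 1.1 = 11.0 + 5.5 = 16.5 cmH2O.

16.5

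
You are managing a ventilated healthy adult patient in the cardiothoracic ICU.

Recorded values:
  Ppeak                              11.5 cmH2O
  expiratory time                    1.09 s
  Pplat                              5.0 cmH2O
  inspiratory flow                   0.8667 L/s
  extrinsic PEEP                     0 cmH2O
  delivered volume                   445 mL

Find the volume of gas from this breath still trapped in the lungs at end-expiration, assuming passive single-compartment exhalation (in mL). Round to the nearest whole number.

R = (PIP − Pplat)/V̇ = (11.5 − 5.0) / 0.8667 = 6.5/0.8667 = 7.5 cmH2O·s/L.
C = Vt/(Pplat − PEEP) = 445.0 / (5.0 − 0) = 445.0/5.0 = 89.0 mL/cmH2O.
τ = R × C = 7.5 × 0.089 L/cmH2O = 0.6675 s.
Fraction remaining = e^(−Te/τ) = e^(−1.09/0.6675) = 0.1954.
Trapped volume = 445.0 × 0.1954 = 86.953 mL.

87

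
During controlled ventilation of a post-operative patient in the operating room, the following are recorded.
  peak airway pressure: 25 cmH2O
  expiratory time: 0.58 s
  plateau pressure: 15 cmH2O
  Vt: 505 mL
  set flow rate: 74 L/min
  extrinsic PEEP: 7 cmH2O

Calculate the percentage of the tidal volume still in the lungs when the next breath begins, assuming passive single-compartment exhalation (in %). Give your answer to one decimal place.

Flow: 74 L/min ÷ 60 = 1.2333 L/s.
R = (PIP − Pplat)/V̇ = (25 − 15) / 1.2333 = 10.0/1.2333 = 8.108 cmH2O·s/L.
C = Vt/(Pplat − PEEP) = 505.0 / (15 − 7) = 505.0/8.0 = 63.125 mL/cmH2O.
τ = R × C = 8.108 × 0.06313 L/cmH2O = 0.5119 s.
Fraction remaining at end-expiration = e^(−Te/τ) = e^(−0.58/0.5119) = 0.3221 → 32.21%.

32.2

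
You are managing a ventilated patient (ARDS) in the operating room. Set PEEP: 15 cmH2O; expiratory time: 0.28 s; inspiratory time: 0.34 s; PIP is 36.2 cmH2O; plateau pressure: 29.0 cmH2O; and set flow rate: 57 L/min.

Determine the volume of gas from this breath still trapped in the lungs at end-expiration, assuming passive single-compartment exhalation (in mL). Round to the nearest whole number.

Flow: 57 L/min ÷ 60 = 0.95 L/s.
Vt = flow × Ti = 0.95 L/s × 0.34 s × 1000 mL/L = 323.0 mL.
R = (PIP − Pplat)/V̇ = (36.2 − 29.0) / 0.95 = 7.2/0.95 = 7.579 cmH2O·s/L.
C = Vt/(Pplat − PEEP) = 323.0 / (29.0 − 15) = 323.0/14.0 = 23.071 mL/cmH2O.
τ = R × C = 7.579 × 0.02307 L/cmH2O = 0.1748 s.
Fraction remaining = e^(−Te/τ) = e^(−0.28/0.1748) = 0.2015.
Trapped volume = 323.0 × 0.2015 = 65.085 mL.

65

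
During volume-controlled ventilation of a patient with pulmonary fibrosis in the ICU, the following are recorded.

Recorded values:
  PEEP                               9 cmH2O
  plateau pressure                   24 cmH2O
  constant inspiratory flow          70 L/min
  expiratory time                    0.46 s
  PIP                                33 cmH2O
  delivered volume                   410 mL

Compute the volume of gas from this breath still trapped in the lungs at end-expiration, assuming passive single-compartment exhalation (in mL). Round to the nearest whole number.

Flow: 70 L/min ÷ 60 = 1.1667 L/s.
R = (PIP − Pplat)/V̇ = (33 − 24) / 1.1667 = 9.0/1.1667 = 7.714 cmH2O·s/L.
C = Vt/(Pplat − PEEP) = 410.0 / (24 − 9) = 410.0/15.0 = 27.333 mL/cmH2O.
τ = R × C = 7.714 × 0.02733 L/cmH2O = 0.2108 s.
Fraction remaining = e^(−Te/τ) = e^(−0.46/0.2108) = 0.1128.
Trapped volume = 410.0 × 0.1128 = 46.248 mL.

46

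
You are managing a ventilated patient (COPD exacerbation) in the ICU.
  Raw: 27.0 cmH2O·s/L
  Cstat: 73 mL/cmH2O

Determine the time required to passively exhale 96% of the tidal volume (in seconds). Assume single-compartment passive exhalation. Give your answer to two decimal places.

6.34

τ = R × C = 27.0 × 73 mL/cmH2O = 27.0 × 0.073 L/cmH2O = 1.971 s.
Exhaled fraction f = 1 − e^(−t/τ) → t = −τ·ln(1 − f) = −1.971·ln(0.04) = 6.344 s.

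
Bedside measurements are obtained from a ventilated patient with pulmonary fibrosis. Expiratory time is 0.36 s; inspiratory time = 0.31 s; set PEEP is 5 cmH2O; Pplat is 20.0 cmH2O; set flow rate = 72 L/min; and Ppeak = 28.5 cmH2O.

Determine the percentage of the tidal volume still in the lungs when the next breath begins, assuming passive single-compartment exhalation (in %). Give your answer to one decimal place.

Flow: 72 L/min ÷ 60 = 1.2 L/s.
Vt = flow × Ti = 1.2 L/s × 0.31 s × 1000 mL/L = 372.0 mL.
R = (PIP − Pplat)/V̇ = (28.5 − 20.0) / 1.2 = 8.5/1.2 = 7.083 cmH2O·s/L.
C = Vt/(Pplat − PEEP) = 372.0 / (20.0 − 5) = 372.0/15.0 = 24.8 mL/cmH2O.
τ = R × C = 7.083 × 0.0248 L/cmH2O = 0.1757 s.
Fraction remaining at end-expiration = e^(−Te/τ) = e^(−0.36/0.1757) = 0.1289 → 12.89%.

12.9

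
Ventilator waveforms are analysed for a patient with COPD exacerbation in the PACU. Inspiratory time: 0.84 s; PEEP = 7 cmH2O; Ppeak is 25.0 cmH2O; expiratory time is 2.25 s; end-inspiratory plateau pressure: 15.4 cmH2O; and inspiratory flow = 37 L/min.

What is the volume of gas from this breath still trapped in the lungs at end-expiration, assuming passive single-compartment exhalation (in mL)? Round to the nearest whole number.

50

Flow: 37 L/min ÷ 60 = 0.6167 L/s.
Vt = flow × Ti = 0.6167 L/s × 0.84 s × 1000 mL/L = 518.03 mL.
R = (PIP − Pplat)/V̇ = (25.0 − 15.4) / 0.6167 = 9.6/0.6167 = 15.567 cmH2O·s/L.
C = Vt/(Pplat − PEEP) = 518.03 / (15.4 − 7) = 518.03/8.4 = 61.67 mL/cmH2O.
τ = R × C = 15.567 × 0.06167 L/cmH2O = 0.96 s.
Fraction remaining = e^(−Te/τ) = e^(−2.25/0.96) = 0.09597.
Trapped volume = 518.03 × 0.09597 = 49.715 mL.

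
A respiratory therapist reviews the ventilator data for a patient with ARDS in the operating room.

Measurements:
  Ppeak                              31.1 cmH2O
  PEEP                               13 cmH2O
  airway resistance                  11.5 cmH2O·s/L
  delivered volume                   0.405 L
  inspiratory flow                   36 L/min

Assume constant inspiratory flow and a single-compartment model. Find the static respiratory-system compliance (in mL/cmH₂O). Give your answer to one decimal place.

36.2

Flow: 36 L/min ÷ 60 = 0.6 L/s.
Equation of motion (constant flow): PIP = Vt/C + R·V̇ + PEEP.
Vt/C = PIP − R·V̇ − PEEP = 31.1 − 11.5×0.6 − 13 = 31.1 − 6.9 − 13 = 11.2 cmH2O.
C = Vt / 11.2 = 405 / 11.2 = 36.161 mL/cmH2O.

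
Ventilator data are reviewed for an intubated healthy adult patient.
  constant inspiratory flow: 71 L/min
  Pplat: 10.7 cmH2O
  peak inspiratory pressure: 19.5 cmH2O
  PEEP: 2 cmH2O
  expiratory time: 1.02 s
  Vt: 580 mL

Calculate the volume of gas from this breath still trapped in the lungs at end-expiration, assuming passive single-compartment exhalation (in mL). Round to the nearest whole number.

74

Flow: 71 L/min ÷ 60 = 1.1833 L/s.
R = (PIP − Pplat)/V̇ = (19.5 − 10.7) / 1.1833 = 8.8/1.1833 = 7.437 cmH2O·s/L.
C = Vt/(Pplat − PEEP) = 580.0 / (10.7 − 2) = 580.0/8.7 = 66.667 mL/cmH2O.
τ = R × C = 7.437 × 0.06667 L/cmH2O = 0.4958 s.
Fraction remaining = e^(−Te/τ) = e^(−1.02/0.4958) = 0.1278.
Trapped volume = 580.0 × 0.1278 = 74.124 mL.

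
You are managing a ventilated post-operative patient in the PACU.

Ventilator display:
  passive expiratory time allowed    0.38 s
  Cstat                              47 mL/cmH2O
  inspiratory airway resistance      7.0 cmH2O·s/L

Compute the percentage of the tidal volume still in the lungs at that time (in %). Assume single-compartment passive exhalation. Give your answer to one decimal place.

31.5

τ = R × C = 7.0 × 47 mL/cmH2O = 7.0 × 0.047 L/cmH2O = 0.329 s.
Passive exhalation: V(t)/V₀ = e^(−t/τ) = e^(−0.38/0.329) = 0.3151.
Fraction remaining = 0.3151 → 31.51%.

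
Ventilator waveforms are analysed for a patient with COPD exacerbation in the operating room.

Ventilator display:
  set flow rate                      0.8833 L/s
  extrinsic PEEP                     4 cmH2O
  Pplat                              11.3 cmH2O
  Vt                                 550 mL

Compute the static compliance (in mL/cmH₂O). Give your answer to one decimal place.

Cstat = Vt / (Pplat − PEEP) = 550 / (11.3 − 4) = 550 / 7.3 = 75.342 mL/cmH2O.

75.3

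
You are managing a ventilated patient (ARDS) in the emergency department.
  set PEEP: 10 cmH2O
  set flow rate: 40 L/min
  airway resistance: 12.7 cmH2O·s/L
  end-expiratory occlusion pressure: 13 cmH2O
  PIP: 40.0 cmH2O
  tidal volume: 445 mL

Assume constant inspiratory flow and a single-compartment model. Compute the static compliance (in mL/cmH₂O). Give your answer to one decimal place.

24.0

Flow: 40 L/min ÷ 60 = 0.6667 L/s.
Total PEEP = 13 cmH2O (set 10 + intrinsic 3); this is the baseline alveolar pressure.
Equation of motion (constant flow): PIP = Vt/C + R·V̇ + PEEP.
Vt/C = PIP − R·V̇ − PEEP = 40.0 − 12.7×0.6667 − 13 = 40.0 − 8.467 − 13 = 18.533 cmH2O.
C = Vt / 18.533 = 445 / 18.533 = 24.011 mL/cmH2O.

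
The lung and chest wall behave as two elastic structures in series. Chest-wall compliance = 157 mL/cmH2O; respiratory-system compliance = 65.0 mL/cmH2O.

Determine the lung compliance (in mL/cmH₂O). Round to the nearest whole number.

111

1/CL = 1/Crs − 1/Ccw.
1/CL = 1/65.0 − 1/157 = 0.009015.
CL = 110.93 mL/cmH2O.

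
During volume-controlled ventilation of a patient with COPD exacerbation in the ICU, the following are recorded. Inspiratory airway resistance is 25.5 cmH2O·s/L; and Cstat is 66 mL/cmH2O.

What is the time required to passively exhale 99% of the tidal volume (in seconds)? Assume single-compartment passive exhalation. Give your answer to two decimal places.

τ = R × C = 25.5 × 66 mL/cmH2O = 25.5 × 0.066 L/cmH2O = 1.683 s.
Exhaled fraction f = 1 − e^(−t/τ) → t = −τ·ln(1 − f) = −1.683·ln(0.01) = 7.751 s.

7.75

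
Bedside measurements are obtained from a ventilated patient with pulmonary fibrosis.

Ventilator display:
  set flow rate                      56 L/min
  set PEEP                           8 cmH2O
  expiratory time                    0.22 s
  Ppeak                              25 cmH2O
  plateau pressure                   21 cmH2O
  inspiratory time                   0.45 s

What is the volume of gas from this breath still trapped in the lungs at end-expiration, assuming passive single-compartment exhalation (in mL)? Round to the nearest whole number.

Flow: 56 L/min ÷ 60 = 0.9333 L/s.
Vt = flow × Ti = 0.9333 L/s × 0.45 s × 1000 mL/L = 419.99 mL.
R = (PIP − Pplat)/V̇ = (25 − 21) / 0.9333 = 4.0/0.9333 = 4.286 cmH2O·s/L.
C = Vt/(Pplat − PEEP) = 419.99 / (21 − 8) = 419.99/13.0 = 32.307 mL/cmH2O.
τ = R × C = 4.286 × 0.03231 L/cmH2O = 0.1385 s.
Fraction remaining = e^(−Te/τ) = e^(−0.22/0.1385) = 0.2042.
Trapped volume = 419.99 × 0.2042 = 85.762 mL.

86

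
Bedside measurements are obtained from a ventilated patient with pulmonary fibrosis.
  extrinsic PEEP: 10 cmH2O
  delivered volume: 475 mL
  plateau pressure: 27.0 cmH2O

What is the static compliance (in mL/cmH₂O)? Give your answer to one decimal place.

Cstat = Vt / (Pplat − PEEP) = 475 / (27.0 − 10) = 475 / 17.0 = 27.941 mL/cmH2O.

27.9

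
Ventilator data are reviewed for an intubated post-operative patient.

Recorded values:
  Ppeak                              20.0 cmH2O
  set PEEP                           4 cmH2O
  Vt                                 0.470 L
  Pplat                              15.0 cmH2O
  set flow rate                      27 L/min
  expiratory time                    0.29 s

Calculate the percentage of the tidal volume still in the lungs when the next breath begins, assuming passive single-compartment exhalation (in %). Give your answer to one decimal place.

Flow: 27 L/min ÷ 60 = 0.45 L/s.
R = (PIP − Pplat)/V̇ = (20.0 − 15.0) / 0.45 = 5.0/0.45 = 11.111 cmH2O·s/L.
C = Vt/(Pplat − PEEP) = 470.0 / (15.0 − 4) = 470.0/11.0 = 42.727 mL/cmH2O.
τ = R × C = 11.111 × 0.04273 L/cmH2O = 0.4748 s.
Fraction remaining at end-expiration = e^(−Te/τ) = e^(−0.29/0.4748) = 0.5429 → 54.29%.

54.3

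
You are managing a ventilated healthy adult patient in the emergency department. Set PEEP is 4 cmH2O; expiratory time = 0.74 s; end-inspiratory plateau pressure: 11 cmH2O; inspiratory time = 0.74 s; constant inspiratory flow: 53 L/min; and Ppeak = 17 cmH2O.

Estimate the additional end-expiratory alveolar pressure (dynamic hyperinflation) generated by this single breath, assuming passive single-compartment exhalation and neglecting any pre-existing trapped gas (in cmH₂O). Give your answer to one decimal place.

2.2

Flow: 53 L/min ÷ 60 = 0.8833 L/s.
Vt = flow × Ti = 0.8833 L/s × 0.74 s × 1000 mL/L = 653.64 mL.
R = (PIP − Pplat)/V̇ = (17 − 11) / 0.8833 = 6.0/0.8833 = 6.793 cmH2O·s/L.
C = Vt/(Pplat − PEEP) = 653.64 / (11 − 4) = 653.64/7.0 = 93.377 mL/cmH2O.
τ = R × C = 6.793 × 0.09338 L/cmH2O = 0.6343 s.
Fraction remaining = e^(−Te/τ) = e^(−0.74/0.6343) = 0.3114; trapped volume = 653.64 × 0.3114 = 203.54 mL.
Additional alveolar pressure from trapping ≈ V_trapped / C = 203.54 / 93.377 = 2.18 cmH2O.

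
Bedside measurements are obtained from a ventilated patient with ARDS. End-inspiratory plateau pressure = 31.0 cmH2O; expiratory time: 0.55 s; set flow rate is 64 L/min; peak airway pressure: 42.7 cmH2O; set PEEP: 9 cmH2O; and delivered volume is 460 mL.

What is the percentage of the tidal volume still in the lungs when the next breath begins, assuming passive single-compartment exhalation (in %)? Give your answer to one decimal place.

9.1

Flow: 64 L/min ÷ 60 = 1.0667 L/s.
R = (PIP − Pplat)/V̇ = (42.7 − 31.0) / 1.0667 = 11.7/1.0667 = 10.968 cmH2O·s/L.
C = Vt/(Pplat − PEEP) = 460.0 / (31.0 − 9) = 460.0/22.0 = 20.909 mL/cmH2O.
τ = R × C = 10.968 × 0.02091 L/cmH2O = 0.2293 s.
Fraction remaining at end-expiration = e^(−Te/τ) = e^(−0.55/0.2293) = 0.09084 → 9.084%.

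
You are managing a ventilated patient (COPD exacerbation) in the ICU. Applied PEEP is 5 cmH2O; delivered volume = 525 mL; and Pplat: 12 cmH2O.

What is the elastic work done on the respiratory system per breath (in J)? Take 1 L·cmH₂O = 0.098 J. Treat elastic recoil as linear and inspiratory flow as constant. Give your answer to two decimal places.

Elastic work ≈ ½ × (Pplat − PEEP) × Vt = 0.5 × (12 − 5) × 0.525 L = 0.5 × 7.0 × 0.525 = 1.838 L·cmH2O.
× 0.098 J/(L·cmH2O) → 0.1801 J.

0.18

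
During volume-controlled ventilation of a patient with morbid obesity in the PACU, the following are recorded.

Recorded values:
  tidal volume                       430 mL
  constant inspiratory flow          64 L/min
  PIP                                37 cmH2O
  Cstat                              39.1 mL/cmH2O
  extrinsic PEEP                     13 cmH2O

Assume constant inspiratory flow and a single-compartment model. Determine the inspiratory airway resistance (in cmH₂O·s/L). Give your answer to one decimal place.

12.2

Flow: 64 L/min ÷ 60 = 1.0667 L/s.
Equation of motion (constant flow): PIP = Vt/C + R·V̇ + PEEP.
R·V̇ = PIP − Vt/C − PEEP = 37 − 430/39.1 − 13 = 37 − 10.997 − 13 = 13.003 cmH2O.
R = 13.003 / 1.0667 = 12.19 cmH2O·s/L.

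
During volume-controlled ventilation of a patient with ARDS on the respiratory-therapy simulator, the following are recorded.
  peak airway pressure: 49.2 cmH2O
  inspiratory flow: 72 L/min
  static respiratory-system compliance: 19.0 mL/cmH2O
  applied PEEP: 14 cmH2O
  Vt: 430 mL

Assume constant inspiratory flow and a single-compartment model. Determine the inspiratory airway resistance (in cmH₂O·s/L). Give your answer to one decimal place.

10.5

Flow: 72 L/min ÷ 60 = 1.2 L/s.
Equation of motion (constant flow): PIP = Vt/C + R·V̇ + PEEP.
R·V̇ = PIP − Vt/C − PEEP = 49.2 − 430/19.0 − 14 = 49.2 − 22.632 − 14 = 12.568 cmH2O.
R = 12.568 / 1.2 = 10.473 cmH2O·s/L.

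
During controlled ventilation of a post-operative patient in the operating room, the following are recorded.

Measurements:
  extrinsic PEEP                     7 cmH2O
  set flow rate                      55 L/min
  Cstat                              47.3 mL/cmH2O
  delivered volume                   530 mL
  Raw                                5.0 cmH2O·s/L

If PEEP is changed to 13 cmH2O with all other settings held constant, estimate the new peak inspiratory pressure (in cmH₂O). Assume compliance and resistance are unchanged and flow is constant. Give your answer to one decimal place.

Flow: 55 L/min ÷ 60 = 0.9167 L/s.
PIP = Vt/C + R·V̇ + PEEP (constant-flow equation of motion).
Only the baseline term changes: ΔPIP = ΔPEEP = 13 − 7 = 6.0 cmH2O.
Original PIP = 530/47.3 + 5.0×0.9167 + 7 = 22.789 cmH2O; new PIP = 22.789 + (6.0) = 28.789 cmH2O.

28.8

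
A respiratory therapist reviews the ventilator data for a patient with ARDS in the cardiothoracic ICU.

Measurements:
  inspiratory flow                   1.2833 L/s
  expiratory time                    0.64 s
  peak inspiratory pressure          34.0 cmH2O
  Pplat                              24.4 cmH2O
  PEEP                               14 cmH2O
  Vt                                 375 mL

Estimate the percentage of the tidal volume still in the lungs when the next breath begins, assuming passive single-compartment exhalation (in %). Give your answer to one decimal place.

R = (PIP − Pplat)/V̇ = (34.0 − 24.4) / 1.2833 = 9.6/1.2833 = 7.481 cmH2O·s/L.
C = Vt/(Pplat − PEEP) = 375.0 / (24.4 − 14) = 375.0/10.4 = 36.058 mL/cmH2O.
τ = R × C = 7.481 × 0.03606 L/cmH2O = 0.2698 s.
Fraction remaining at end-expiration = e^(−Te/τ) = e^(−0.64/0.2698) = 0.09328 → 9.328%.

9.3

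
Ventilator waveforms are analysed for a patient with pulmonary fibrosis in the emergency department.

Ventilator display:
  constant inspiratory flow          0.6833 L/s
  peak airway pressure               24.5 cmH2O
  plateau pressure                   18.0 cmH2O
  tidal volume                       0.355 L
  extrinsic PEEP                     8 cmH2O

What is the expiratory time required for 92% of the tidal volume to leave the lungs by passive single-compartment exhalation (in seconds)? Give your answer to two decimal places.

0.85

R = (PIP − Pplat)/V̇ = (24.5 − 18.0) / 0.6833 = 6.5/0.6833 = 9.513 cmH2O·s/L.
C = Vt/(Pplat − PEEP) = 355.0 / (18.0 − 8) = 355.0/10.0 = 35.5 mL/cmH2O.
τ = R × C = 9.513 × 0.0355 L/cmH2O = 0.3377 s.
t = −τ·ln(1 − 0.92) = −0.3377·ln(0.08) = 0.8529 s.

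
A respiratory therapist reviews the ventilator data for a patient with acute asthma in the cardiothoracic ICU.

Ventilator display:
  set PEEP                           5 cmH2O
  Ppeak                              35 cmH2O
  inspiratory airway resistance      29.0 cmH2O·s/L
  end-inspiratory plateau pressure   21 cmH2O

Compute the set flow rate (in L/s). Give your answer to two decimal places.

flow = (PIP − Pplat) / Raw = 14.0 / 29.0 = 0.4828 L/s.

0.48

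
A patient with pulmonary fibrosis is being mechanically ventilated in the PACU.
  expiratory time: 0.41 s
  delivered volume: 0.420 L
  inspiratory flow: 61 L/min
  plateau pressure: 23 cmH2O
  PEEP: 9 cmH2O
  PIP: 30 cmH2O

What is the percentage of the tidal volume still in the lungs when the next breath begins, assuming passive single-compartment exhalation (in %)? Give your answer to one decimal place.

Flow: 61 L/min ÷ 60 = 1.0167 L/s.
R = (PIP − Pplat)/V̇ = (30 − 23) / 1.0167 = 7.0/1.0167 = 6.885 cmH2O·s/L.
C = Vt/(Pplat − PEEP) = 420.0 / (23 − 9) = 420.0/14.0 = 30.0 mL/cmH2O.
τ = R × C = 6.885 × 0.03 L/cmH2O = 0.2066 s.
Fraction remaining at end-expiration = e^(−Te/τ) = e^(−0.41/0.2066) = 0.1374 → 13.74%.

13.7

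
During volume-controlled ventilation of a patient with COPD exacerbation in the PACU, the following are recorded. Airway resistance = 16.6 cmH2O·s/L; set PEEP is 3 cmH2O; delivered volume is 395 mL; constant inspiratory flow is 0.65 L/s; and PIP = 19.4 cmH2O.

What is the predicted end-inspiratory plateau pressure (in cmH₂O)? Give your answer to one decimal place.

8.6

Pplat = PIP − Raw × flow = 19.4 − 16.6 × 0.65 = 19.4 − 10.79 = 8.61 cmH2O.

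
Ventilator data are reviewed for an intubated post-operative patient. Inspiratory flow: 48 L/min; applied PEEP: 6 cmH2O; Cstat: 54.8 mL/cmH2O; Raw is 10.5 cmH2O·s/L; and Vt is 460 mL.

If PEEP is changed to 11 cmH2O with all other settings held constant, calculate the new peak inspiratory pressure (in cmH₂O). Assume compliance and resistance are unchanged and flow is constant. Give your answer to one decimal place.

Flow: 48 L/min ÷ 60 = 0.8 L/s.
PIP = Vt/C + R·V̇ + PEEP (constant-flow equation of motion).
Only the baseline term changes: ΔPIP = ΔPEEP = 11 − 6 = 5.0 cmH2O.
Original PIP = 460/54.8 + 10.5×0.8 + 6 = 22.794 cmH2O; new PIP = 22.794 + (5.0) = 27.794 cmH2O.

27.8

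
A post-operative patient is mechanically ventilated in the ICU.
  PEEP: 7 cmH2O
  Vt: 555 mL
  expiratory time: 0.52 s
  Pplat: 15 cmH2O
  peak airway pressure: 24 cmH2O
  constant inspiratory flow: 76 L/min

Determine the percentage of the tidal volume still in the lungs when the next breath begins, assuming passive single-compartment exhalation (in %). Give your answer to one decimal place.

Flow: 76 L/min ÷ 60 = 1.2667 L/s.
R = (PIP − Pplat)/V̇ = (24 − 15) / 1.2667 = 9.0/1.2667 = 7.105 cmH2O·s/L.
C = Vt/(Pplat − PEEP) = 555.0 / (15 − 7) = 555.0/8.0 = 69.375 mL/cmH2O.
τ = R × C = 7.105 × 0.06938 L/cmH2O = 0.4929 s.
Fraction remaining at end-expiration = e^(−Te/τ) = e^(−0.52/0.4929) = 0.3482 → 34.82%.

34.8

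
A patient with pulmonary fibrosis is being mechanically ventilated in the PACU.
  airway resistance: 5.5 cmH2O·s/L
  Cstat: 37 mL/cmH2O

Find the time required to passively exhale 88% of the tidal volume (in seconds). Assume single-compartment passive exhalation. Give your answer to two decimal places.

0.43

τ = R × C = 5.5 × 37 mL/cmH2O = 5.5 × 0.037 L/cmH2O = 0.2035 s.
Exhaled fraction f = 1 − e^(−t/τ) → t = −τ·ln(1 − f) = −0.2035·ln(0.12) = 0.4315 s.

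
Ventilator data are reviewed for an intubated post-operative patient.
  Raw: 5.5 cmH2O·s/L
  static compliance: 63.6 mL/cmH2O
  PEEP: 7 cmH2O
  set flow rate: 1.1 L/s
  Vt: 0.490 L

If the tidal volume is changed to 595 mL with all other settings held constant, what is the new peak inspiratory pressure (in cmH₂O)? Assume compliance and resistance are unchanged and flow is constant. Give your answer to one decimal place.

22.4

PIP = Vt/C + R·V̇ + PEEP (constant-flow equation of motion).
Only the elastic term changes: ΔPIP = ΔVt / C = (595 − 490) / 63.6 = 1.651 cmH2O.
Original PIP = 490/63.6 + 5.5×1.1 + 7 = 20.754 cmH2O; new PIP = 20.754 + (1.651) = 22.405 cmH2O.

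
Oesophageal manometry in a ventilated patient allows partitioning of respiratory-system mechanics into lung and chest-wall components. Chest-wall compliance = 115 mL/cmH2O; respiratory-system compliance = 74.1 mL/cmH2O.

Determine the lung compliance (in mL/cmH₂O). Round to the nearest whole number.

1/CL = 1/Crs − 1/Ccw.
1/CL = 1/74.1 − 1/115 = 0.0048.
CL = 208.33 mL/cmH2O.

208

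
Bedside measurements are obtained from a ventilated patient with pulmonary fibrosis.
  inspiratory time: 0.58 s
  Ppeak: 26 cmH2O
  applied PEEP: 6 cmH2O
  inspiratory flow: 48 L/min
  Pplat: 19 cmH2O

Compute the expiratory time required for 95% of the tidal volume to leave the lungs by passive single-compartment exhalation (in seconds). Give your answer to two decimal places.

Flow: 48 L/min ÷ 60 = 0.8 L/s.
Vt = flow × Ti = 0.8 L/s × 0.58 s × 1000 mL/L = 464.0 mL.
R = (PIP − Pplat)/V̇ = (26 − 19) / 0.8 = 7.0/0.8 = 8.75 cmH2O·s/L.
C = Vt/(Pplat − PEEP) = 464.0 / (19 − 6) = 464.0/13.0 = 35.692 mL/cmH2O.
τ = R × C = 8.75 × 0.03569 L/cmH2O = 0.3123 s.
t = −τ·ln(1 − 0.95) = −0.3123·ln(0.05) = 0.9356 s.

0.94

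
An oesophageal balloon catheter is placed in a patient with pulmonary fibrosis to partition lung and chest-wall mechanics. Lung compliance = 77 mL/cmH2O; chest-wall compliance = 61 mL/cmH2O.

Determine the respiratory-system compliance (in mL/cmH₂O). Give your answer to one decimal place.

Lung and chest wall are elastances in series: 1/Crs = 1/CL + 1/Ccw.
1/Crs = 1/77 + 1/61 = 0.02938.
Crs = 34.037 mL/cmH2O.

34.0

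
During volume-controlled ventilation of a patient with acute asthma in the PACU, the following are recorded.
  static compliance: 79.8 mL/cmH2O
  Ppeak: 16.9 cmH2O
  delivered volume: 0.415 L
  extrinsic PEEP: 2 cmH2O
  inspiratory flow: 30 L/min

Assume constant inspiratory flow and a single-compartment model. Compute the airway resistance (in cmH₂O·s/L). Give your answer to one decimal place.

Flow: 30 L/min ÷ 60 = 0.5 L/s.
Equation of motion (constant flow): PIP = Vt/C + R·V̇ + PEEP.
R·V̇ = PIP − Vt/C − PEEP = 16.9 − 415/79.8 − 2 = 16.9 − 5.201 − 2 = 9.699 cmH2O.
R = 9.699 / 0.5 = 19.398 cmH2O·s/L.

19.4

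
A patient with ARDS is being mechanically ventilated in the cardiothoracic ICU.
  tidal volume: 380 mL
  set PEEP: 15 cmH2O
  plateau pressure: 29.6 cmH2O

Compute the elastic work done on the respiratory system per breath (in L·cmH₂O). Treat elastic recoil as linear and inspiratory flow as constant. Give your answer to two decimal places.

Elastic work ≈ ½ × (Pplat − PEEP) × Vt = 0.5 × (29.6 − 15) × 0.380 L = 0.5 × 14.6 × 0.380 = 2.774 L·cmH2O.

2.77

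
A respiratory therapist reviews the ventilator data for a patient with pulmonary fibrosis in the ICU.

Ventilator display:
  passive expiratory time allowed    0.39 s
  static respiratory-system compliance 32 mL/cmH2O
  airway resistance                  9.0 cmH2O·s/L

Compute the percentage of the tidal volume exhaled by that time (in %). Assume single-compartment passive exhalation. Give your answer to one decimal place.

74.2

τ = R × C = 9.0 × 32 mL/cmH2O = 9.0 × 0.032 L/cmH2O = 0.288 s.
Passive exhalation: V(t)/V₀ = e^(−t/τ) = e^(−0.39/0.288) = 0.2582.
Fraction exhaled = 1 − 0.2582 = 0.7418 → 74.18%.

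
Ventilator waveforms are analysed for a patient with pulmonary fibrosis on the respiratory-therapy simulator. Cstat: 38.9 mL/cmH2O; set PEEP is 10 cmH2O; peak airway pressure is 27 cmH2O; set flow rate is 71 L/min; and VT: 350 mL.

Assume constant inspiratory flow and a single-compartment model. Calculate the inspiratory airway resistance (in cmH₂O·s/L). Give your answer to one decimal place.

6.8

Flow: 71 L/min ÷ 60 = 1.1833 L/s.
Equation of motion (constant flow): PIP = Vt/C + R·V̇ + PEEP.
R·V̇ = PIP − Vt/C − PEEP = 27 − 350/38.9 − 10 = 27 − 8.997 − 10 = 8.003 cmH2O.
R = 8.003 / 1.1833 = 6.763 cmH2O·s/L.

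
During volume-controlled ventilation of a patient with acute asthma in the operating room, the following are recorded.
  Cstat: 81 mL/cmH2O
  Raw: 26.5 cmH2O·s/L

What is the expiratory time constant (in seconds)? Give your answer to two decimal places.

τ = R × C = 26.5 × 81 mL/cmH2O = 26.5 × 0.081 L/cmH2O = 2.147 s.

2.15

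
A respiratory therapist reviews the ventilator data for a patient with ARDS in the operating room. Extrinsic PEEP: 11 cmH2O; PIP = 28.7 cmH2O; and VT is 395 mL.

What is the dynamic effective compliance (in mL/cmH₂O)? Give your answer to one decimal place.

22.3

Dynamic compliance = Vt / (PIP − PEEP) = 395 / (28.7 − 11) = 395 / 17.7 = 22.316 mL/cmH2O.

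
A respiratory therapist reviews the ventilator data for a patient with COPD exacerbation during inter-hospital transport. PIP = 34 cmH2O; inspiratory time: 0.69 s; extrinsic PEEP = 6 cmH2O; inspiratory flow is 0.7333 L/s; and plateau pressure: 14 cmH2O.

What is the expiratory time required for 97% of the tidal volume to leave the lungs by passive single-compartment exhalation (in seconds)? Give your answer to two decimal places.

6.05

Vt = flow × Ti = 0.7333 L/s × 0.69 s × 1000 mL/L = 505.98 mL.
R = (PIP − Pplat)/V̇ = (34 − 14) / 0.7333 = 20.0/0.7333 = 27.274 cmH2O·s/L.
C = Vt/(Pplat − PEEP) = 505.98 / (14 − 6) = 505.98/8.0 = 63.248 mL/cmH2O.
τ = R × C = 27.274 × 0.06325 L/cmH2O = 1.725 s.
t = −τ·ln(1 − 0.97) = −1.725·ln(0.03) = 6.049 s.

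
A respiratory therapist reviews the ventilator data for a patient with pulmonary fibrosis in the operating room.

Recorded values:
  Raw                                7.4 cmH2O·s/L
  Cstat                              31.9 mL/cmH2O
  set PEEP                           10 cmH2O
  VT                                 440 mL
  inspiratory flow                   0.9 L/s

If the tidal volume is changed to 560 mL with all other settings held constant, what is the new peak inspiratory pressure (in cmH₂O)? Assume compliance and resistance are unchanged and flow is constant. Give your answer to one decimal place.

PIP = Vt/C + R·V̇ + PEEP (constant-flow equation of motion).
Only the elastic term changes: ΔPIP = ΔVt / C = (560 − 440) / 31.9 = 3.762 cmH2O.
Original PIP = 440/31.9 + 7.4×0.9 + 10 = 30.453 cmH2O; new PIP = 30.453 + (3.762) = 34.215 cmH2O.

34.2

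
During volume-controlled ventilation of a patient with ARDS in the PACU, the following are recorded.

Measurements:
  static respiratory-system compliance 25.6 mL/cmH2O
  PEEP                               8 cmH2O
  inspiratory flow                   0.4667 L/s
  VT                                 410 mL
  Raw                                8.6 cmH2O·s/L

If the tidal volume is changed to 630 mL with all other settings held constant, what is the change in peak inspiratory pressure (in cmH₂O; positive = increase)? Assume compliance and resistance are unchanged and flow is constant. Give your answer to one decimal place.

PIP = Vt/C + R·V̇ + PEEP (constant-flow equation of motion).
Only the elastic term changes: ΔPIP = ΔVt / C = (630 − 410) / 25.6 = 8.594 cmH2O.

8.6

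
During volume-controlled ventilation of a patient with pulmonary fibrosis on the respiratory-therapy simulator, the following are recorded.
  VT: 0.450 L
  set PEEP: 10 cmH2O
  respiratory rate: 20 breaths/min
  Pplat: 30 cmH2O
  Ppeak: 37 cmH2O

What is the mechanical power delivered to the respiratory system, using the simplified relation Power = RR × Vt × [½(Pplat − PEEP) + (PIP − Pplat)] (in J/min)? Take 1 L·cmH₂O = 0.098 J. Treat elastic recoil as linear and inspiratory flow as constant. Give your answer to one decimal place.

Per-breath work = Vt × [½(Pplat−PEEP) + (PIP−Pplat)] = 0.450 × [0.5×20.0 + 7.0] = 0.450 × 17.0 = 7.65 L·cmH2O.
Power = 20 × 7.65 = 153.0 L·cmH2O/min.
× 0.098 J/(L·cmH2O) → 14.994 J/min.

15.0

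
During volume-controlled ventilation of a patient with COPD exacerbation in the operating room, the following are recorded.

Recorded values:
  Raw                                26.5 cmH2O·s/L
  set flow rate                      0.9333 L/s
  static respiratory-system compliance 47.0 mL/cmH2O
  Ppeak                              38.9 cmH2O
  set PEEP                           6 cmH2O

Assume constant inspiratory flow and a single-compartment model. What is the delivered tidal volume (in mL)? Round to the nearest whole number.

384

Equation of motion (constant flow): PIP = Vt/C + R·V̇ + PEEP.
Vt/C = PIP − R·V̇ − PEEP = 38.9 − 24.732 − 6 = 8.168 cmH2O.
Vt = C × 8.168 = 47.0 × 8.168 = 383.9 mL.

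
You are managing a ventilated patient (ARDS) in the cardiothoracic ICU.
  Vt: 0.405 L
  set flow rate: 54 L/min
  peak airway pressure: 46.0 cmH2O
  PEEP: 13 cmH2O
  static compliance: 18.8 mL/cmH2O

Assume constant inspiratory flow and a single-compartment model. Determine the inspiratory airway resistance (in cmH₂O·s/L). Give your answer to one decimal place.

12.7

Flow: 54 L/min ÷ 60 = 0.9 L/s.
Equation of motion (constant flow): PIP = Vt/C + R·V̇ + PEEP.
R·V̇ = PIP − Vt/C − PEEP = 46.0 − 405/18.8 − 13 = 46.0 − 21.543 − 13 = 11.457 cmH2O.
R = 11.457 / 0.9 = 12.73 cmH2O·s/L.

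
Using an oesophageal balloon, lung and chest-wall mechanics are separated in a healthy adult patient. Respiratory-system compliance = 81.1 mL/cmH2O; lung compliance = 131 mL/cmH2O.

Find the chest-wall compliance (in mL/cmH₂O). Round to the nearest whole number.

213

1/Ccw = 1/Crs − 1/CL.
1/Ccw = 1/81.1 − 1/131 = 0.004697.
Ccw = 212.9 mL/cmH2O.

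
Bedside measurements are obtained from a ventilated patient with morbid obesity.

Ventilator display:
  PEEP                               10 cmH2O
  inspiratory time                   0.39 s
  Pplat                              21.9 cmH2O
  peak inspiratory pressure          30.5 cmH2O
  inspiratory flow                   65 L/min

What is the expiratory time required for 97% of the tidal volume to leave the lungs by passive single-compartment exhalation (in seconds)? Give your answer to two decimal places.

0.99

Flow: 65 L/min ÷ 60 = 1.0833 L/s.
Vt = flow × Ti = 1.0833 L/s × 0.39 s × 1000 mL/L = 422.49 mL.
R = (PIP − Pplat)/V̇ = (30.5 − 21.9) / 1.0833 = 8.6/1.0833 = 7.939 cmH2O·s/L.
C = Vt/(Pplat − PEEP) = 422.49 / (21.9 − 10) = 422.49/11.9 = 35.503 mL/cmH2O.
τ = R × C = 7.939 × 0.0355 L/cmH2O = 0.2818 s.
t = −τ·ln(1 − 0.97) = −0.2818·ln(0.03) = 0.9881 s.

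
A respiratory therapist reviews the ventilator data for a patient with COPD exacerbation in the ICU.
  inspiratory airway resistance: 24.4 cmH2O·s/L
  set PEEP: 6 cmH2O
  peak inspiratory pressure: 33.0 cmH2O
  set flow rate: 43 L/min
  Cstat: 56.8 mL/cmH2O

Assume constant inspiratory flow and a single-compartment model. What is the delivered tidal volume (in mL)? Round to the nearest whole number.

Flow: 43 L/min ÷ 60 = 0.7167 L/s.
Equation of motion (constant flow): PIP = Vt/C + R·V̇ + PEEP.
Vt/C = PIP − R·V̇ − PEEP = 33.0 − 17.487 − 6 = 9.513 cmH2O.
Vt = C × 9.513 = 56.8 × 9.513 = 540.34 mL.

540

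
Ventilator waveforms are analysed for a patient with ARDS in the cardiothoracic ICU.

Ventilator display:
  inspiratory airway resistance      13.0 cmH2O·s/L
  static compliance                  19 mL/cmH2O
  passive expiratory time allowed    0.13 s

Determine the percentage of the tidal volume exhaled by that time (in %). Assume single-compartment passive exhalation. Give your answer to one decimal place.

40.9

τ = R × C = 13.0 × 19 mL/cmH2O = 13.0 × 0.019 L/cmH2O = 0.247 s.
Passive exhalation: V(t)/V₀ = e^(−t/τ) = e^(−0.13/0.247) = 0.5908.
Fraction exhaled = 1 − 0.5908 = 0.4092 → 40.92%.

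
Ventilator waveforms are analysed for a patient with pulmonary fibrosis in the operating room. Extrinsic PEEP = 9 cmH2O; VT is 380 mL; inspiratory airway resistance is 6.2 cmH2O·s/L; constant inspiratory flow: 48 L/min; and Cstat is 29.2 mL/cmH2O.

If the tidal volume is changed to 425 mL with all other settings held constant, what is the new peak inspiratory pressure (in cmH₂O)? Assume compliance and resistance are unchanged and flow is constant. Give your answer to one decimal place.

28.5

Flow: 48 L/min ÷ 60 = 0.8 L/s.
PIP = Vt/C + R·V̇ + PEEP (constant-flow equation of motion).
Only the elastic term changes: ΔPIP = ΔVt / C = (425 − 380) / 29.2 = 1.541 cmH2O.
Original PIP = 380/29.2 + 6.2×0.8 + 9 = 26.974 cmH2O; new PIP = 26.974 + (1.541) = 28.515 cmH2O.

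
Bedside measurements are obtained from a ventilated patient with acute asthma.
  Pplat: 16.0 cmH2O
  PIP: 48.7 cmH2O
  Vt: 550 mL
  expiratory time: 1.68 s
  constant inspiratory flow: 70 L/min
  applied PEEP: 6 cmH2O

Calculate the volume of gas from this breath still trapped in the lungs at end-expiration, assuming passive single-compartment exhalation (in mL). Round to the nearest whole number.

185

Flow: 70 L/min ÷ 60 = 1.1667 L/s.
R = (PIP − Pplat)/V̇ = (48.7 − 16.0) / 1.1667 = 32.7/1.1667 = 28.028 cmH2O·s/L.
C = Vt/(Pplat − PEEP) = 550.0 / (16.0 − 6) = 550.0/10.0 = 55.0 mL/cmH2O.
τ = R × C = 28.028 × 0.055 L/cmH2O = 1.542 s.
Fraction remaining = e^(−Te/τ) = e^(−1.68/1.542) = 0.3364.
Trapped volume = 550.0 × 0.3364 = 185.02 mL.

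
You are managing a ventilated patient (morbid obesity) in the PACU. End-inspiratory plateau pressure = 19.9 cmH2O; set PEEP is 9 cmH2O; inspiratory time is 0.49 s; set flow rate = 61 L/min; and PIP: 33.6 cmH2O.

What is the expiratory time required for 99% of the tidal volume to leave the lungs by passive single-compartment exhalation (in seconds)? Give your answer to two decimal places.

Flow: 61 L/min ÷ 60 = 1.0167 L/s.
Vt = flow × Ti = 1.0167 L/s × 0.49 s × 1000 mL/L = 498.18 mL.
R = (PIP − Pplat)/V̇ = (33.6 − 19.9) / 1.0167 = 13.7/1.0167 = 13.475 cmH2O·s/L.
C = Vt/(Pplat − PEEP) = 498.18 / (19.9 − 9) = 498.18/10.9 = 45.705 mL/cmH2O.
τ = R × C = 13.475 × 0.04571 L/cmH2O = 0.6159 s.
t = −τ·ln(1 − 0.99) = −0.6159·ln(0.01) = 2.836 s.

2.84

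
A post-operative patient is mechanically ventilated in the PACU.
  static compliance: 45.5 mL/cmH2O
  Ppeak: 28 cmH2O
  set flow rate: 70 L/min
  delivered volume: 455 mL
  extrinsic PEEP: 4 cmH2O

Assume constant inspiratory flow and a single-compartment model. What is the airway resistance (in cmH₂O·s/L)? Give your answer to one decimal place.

12.0

Flow: 70 L/min ÷ 60 = 1.1667 L/s.
Equation of motion (constant flow): PIP = Vt/C + R·V̇ + PEEP.
R·V̇ = PIP − Vt/C − PEEP = 28 − 455/45.5 − 4 = 28 − 10.0 − 4 = 14.0 cmH2O.
R = 14.0 / 1.1667 = 12.0 cmH2O·s/L.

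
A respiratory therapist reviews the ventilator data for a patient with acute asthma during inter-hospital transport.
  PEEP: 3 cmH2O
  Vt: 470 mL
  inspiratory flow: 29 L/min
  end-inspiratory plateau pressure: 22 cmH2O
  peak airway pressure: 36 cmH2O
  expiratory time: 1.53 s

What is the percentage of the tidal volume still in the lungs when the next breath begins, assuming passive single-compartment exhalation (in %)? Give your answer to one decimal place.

Flow: 29 L/min ÷ 60 = 0.4833 L/s.
R = (PIP − Pplat)/V̇ = (36 − 22) / 0.4833 = 14.0/0.4833 = 28.968 cmH2O·s/L.
C = Vt/(Pplat − PEEP) = 470.0 / (22 − 3) = 470.0/19.0 = 24.737 mL/cmH2O.
τ = R × C = 28.968 × 0.02474 L/cmH2O = 0.7167 s.
Fraction remaining at end-expiration = e^(−Te/τ) = e^(−1.53/0.7167) = 0.1183 → 11.83%.

11.8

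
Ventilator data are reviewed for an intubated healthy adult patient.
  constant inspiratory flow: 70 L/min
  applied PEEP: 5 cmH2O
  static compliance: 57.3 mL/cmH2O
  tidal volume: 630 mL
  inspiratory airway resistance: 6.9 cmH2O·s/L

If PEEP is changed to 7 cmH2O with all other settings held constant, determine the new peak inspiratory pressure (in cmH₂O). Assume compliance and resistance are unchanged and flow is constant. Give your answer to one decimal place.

Flow: 70 L/min ÷ 60 = 1.1667 L/s.
PIP = Vt/C + R·V̇ + PEEP (constant-flow equation of motion).
Only the baseline term changes: ΔPIP = ΔPEEP = 7 − 5 = 2.0 cmH2O.
Original PIP = 630/57.3 + 6.9×1.1667 + 5 = 24.045 cmH2O; new PIP = 24.045 + (2.0) = 26.045 cmH2O.

26.0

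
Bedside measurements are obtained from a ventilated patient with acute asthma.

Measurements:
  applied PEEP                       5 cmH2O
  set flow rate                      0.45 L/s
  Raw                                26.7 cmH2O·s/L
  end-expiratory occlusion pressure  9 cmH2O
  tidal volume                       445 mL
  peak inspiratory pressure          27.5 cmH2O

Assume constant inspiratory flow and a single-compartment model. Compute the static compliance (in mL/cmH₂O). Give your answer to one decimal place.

68.6

Total PEEP = 9 cmH2O (set 5 + intrinsic 4); this is the baseline alveolar pressure.
Equation of motion (constant flow): PIP = Vt/C + R·V̇ + PEEP.
Vt/C = PIP − R·V̇ − PEEP = 27.5 − 26.7×0.45 − 9 = 27.5 − 12.015 − 9 = 6.485 cmH2O.
C = Vt / 6.485 = 445 / 6.485 = 68.62 mL/cmH2O.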